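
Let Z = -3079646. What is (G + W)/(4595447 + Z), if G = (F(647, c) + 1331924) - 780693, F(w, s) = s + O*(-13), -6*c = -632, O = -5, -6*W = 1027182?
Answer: 1140613/4547403 ≈ 0.25083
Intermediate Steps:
W = -171197 (W = -⅙*1027182 = -171197)
c = 316/3 (c = -⅙*(-632) = 316/3 ≈ 105.33)
F(w, s) = 65 + s (F(w, s) = s - 5*(-13) = s + 65 = 65 + s)
G = 1654204/3 (G = ((65 + 316/3) + 1331924) - 780693 = (511/3 + 1331924) - 780693 = 3996283/3 - 780693 = 1654204/3 ≈ 5.5140e+5)
(G + W)/(4595447 + Z) = (1654204/3 - 171197)/(4595447 - 3079646) = (1140613/3)/1515801 = (1140613/3)*(1/1515801) = 1140613/4547403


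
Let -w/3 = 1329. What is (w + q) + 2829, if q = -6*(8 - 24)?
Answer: -1062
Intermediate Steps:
w = -3987 (w = -3*1329 = -3987)
q = 96 (q = -6*(-16) = 96)
(w + q) + 2829 = (-3987 + 96) + 2829 = -3891 + 2829 = -1062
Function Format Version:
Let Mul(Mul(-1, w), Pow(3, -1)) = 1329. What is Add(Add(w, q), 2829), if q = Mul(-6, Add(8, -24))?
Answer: -1062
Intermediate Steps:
w = -3987 (w = Mul(-3, 1329) = -3987)
q = 96 (q = Mul(-6, -16) = 96)
Add(Add(w, q), 2829) = Add(Add(-3987, 96), 2829) = Add(-3891, 2829) = -1062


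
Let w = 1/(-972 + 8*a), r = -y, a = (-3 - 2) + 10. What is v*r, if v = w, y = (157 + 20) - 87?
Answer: 45/466 ≈ 0.096567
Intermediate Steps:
y = 90 (y = 177 - 87 = 90)
a = 5 (a = -5 + 10 = 5)
r = -90 (r = -1*90 = -90)
w = -1/932 (w = 1/(-972 + 8*5) = 1/(-972 + 40) = 1/(-932) = -1/932 ≈ -0.0010730)
v = -1/932 ≈ -0.0010730
v*r = -1/932*(-90) = 45/466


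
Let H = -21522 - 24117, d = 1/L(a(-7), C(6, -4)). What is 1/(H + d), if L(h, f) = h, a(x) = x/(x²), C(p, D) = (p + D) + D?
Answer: -1/45646 ≈ -2.1908e-5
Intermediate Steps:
C(p, D) = p + 2*D (C(p, D) = (D + p) + D = p + 2*D)
a(x) = 1/x (a(x) = x/x² = 1/x)
d = -7 (d = 1/(1/(-7)) = 1/(-⅐) = -7)
H = -45639
1/(H + d) = 1/(-45639 - 7) = 1/(-45646) = -1/45646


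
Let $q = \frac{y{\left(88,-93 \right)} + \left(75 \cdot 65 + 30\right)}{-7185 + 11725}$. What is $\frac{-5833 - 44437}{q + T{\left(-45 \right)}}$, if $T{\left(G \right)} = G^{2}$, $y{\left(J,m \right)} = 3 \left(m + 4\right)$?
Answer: $- \frac{114112900}{4599069} \approx -24.812$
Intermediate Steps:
$y{\left(J,m \right)} = 12 + 3 m$ ($y{\left(J,m \right)} = 3 \left(4 + m\right) = 12 + 3 m$)
$q = \frac{2319}{2270}$ ($q = \frac{\left(12 + 3 \left(-93\right)\right) + \left(75 \cdot 65 + 30\right)}{-7185 + 11725} = \frac{\left(12 - 279\right) + \left(4875 + 30\right)}{4540} = \left(-267 + 4905\right) \frac{1}{4540} = 4638 \cdot \frac{1}{4540} = \frac{2319}{2270} \approx 1.0216$)
$\frac{-5833 - 44437}{q + T{\left(-45 \right)}} = \frac{-5833 - 44437}{\frac{2319}{2270} + \left(-45\right)^{2}} = - \frac{50270}{\frac{2319}{2270} + 2025} = - \frac{50270}{\frac{4599069}{2270}} = \left(-50270\right) \frac{2270}{4599069} = - \frac{114112900}{4599069}$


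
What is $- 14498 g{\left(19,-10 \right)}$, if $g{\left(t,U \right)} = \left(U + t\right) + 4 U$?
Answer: $449438$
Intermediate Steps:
$g{\left(t,U \right)} = t + 5 U$
$- 14498 g{\left(19,-10 \right)} = - 14498 \left(19 + 5 \left(-10\right)\right) = - 14498 \left(19 - 50\right) = \left(-14498\right) \left(-31\right) = 449438$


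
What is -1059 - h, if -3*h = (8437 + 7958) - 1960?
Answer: 11258/3 ≈ 3752.7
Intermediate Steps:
h = -14435/3 (h = -((8437 + 7958) - 1960)/3 = -(16395 - 1960)/3 = -⅓*14435 = -14435/3 ≈ -4811.7)
-1059 - h = -1059 - 1*(-14435/3) = -1059 + 14435/3 = 11258/3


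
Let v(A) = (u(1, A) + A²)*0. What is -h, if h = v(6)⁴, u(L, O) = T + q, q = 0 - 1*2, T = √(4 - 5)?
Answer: 0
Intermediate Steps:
T = I (T = √(-1) = I ≈ 1.0*I)
q = -2 (q = 0 - 2 = -2)
u(L, O) = -2 + I (u(L, O) = I - 2 = -2 + I)
v(A) = 0 (v(A) = ((-2 + I) + A²)*0 = (-2 + I + A²)*0 = 0)
h = 0 (h = 0⁴ = 0)
-h = -1*0 = 0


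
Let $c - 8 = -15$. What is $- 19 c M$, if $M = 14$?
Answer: $1862$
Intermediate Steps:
$c = -7$ ($c = 8 - 15 = -7$)
$- 19 c M = \left(-19\right) \left(-7\right) 14 = 133 \cdot 14 = 1862$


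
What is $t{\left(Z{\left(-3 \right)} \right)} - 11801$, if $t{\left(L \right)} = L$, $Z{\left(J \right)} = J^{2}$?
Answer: $-11792$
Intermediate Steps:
$t{\left(Z{\left(-3 \right)} \right)} - 11801 = \left(-3\right)^{2} - 11801 = 9 - 11801 = -11792$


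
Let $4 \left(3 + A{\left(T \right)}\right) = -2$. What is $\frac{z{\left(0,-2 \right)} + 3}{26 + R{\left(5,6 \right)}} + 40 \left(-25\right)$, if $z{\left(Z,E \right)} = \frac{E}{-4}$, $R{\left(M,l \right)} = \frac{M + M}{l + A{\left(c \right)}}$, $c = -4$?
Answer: $- \frac{59993}{60} \approx -999.88$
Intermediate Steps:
$A{\left(T \right)} = - \frac{7}{2}$ ($A{\left(T \right)} = -3 + \frac{1}{4} \left(-2\right) = -3 - \frac{1}{2} = - \frac{7}{2}$)
$R{\left(M,l \right)} = \frac{2 M}{- \frac{7}{2} + l}$ ($R{\left(M,l \right)} = \frac{M + M}{l - \frac{7}{2}} = \frac{2 M}{- \frac{7}{2} + l}$)
$z{\left(Z,E \right)} = - \frac{E}{4}$ ($z{\left(Z,E \right)} = E \left(- \frac{1}{4}\right) = - \frac{E}{4}$)
$\frac{z{\left(0,-2 \right)} + 3}{26 + R{\left(5,6 \right)}} + 40 \left(-25\right) = \frac{\left(- \frac{1}{4}\right) \left(-2\right) + 3}{26 + 4 \cdot 5 \frac{1}{-7 + 2 \cdot 6}} + 40 \left(-25\right) = \frac{\frac{1}{2} + 3}{26 + 4 \cdot 5 \frac{1}{-7 + 12}} - 1000 = \frac{7}{2 \left(26 + 4 \cdot 5 \cdot \frac{1}{5}\right)} - 1000 = \frac{7}{2 \left(26 + 4\right)} - 1000 = \frac{7}{2 \cdot 30} - 1000 = \frac{7}{2} \cdot \frac{1}{30} - 1000 = \frac{7}{60} - 1000 = - \frac{59993}{60}$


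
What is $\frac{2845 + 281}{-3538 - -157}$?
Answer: $- \frac{1042}{1127} \approx -0.92458$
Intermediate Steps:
$\frac{2845 + 281}{-3538 - -157} = \frac{3126}{-3538 + 157} = \frac{3126}{-3381} = 3126 \left(- \frac{1}{3381}\right) = - \frac{1042}{1127}$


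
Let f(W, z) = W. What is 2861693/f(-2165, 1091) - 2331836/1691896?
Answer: -1211683841217/915738710 ≈ -1323.2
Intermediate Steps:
2861693/f(-2165, 1091) - 2331836/1691896 = 2861693/(-2165) - 2331836/1691896 = 2861693*(-1/2165) - 2331836*1/1691896 = -2861693/2165 - 582959/422974 = -1211683841217/915738710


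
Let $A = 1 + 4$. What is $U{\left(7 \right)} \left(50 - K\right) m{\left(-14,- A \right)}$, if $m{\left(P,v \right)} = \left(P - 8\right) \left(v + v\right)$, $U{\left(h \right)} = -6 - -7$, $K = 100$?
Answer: $-11000$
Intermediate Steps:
$A = 5$
$U{\left(h \right)} = 1$ ($U{\left(h \right)} = -6 + 7 = 1$)
$m{\left(P,v \right)} = 2 v \left(-8 + P\right)$ ($m{\left(P,v \right)} = \left(-8 + P\right) 2 v = 2 v \left(-8 + P\right)$)
$U{\left(7 \right)} \left(50 - K\right) m{\left(-14,- A \right)} = 1 \left(50 - 100\right) 2 \left(\left(-1\right) 5\right) \left(-8 - 14\right) = 1 \left(50 - 100\right) 2 \left(-5\right) \left(-22\right) = 1 \left(-50\right) 220 = \left(-50\right) 220 = -11000$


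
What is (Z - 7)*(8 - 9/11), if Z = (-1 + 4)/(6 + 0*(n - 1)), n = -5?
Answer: -1027/22 ≈ -46.682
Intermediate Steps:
Z = ½ (Z = (-1 + 4)/(6 + 0*(-5 - 1)) = 3/(6 + 0*(-6)) = 3/(6 + 0) = 3/6 = 3*(⅙) = ½ ≈ 0.50000)
(Z - 7)*(8 - 9/11) = (½ - 7)*(8 - 9/11) = -13*(8 - 9*1/11)/2 = -13*(8 - 9/11)/2 = -13/2*79/11 = -1027/22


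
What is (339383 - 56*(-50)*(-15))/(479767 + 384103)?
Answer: 297383/863870 ≈ 0.34424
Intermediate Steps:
(339383 - 56*(-50)*(-15))/(479767 + 384103) = (339383 + 2800*(-15))/863870 = (339383 - 42000)*(1/863870) = 297383*(1/863870) = 297383/863870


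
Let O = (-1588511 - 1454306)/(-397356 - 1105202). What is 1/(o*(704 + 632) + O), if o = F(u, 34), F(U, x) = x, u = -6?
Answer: 1502558/68255237409 ≈ 2.2014e-5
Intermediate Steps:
o = 34
O = 3042817/1502558 (O = -3042817/(-1502558) = -3042817*(-1/1502558) = 3042817/1502558 ≈ 2.0251)
1/(o*(704 + 632) + O) = 1/(34*(704 + 632) + 3042817/1502558) = 1/(34*1336 + 3042817/1502558) = 1/(45424 + 3042817/1502558) = 1/(68255237409/1502558) = 1502558/68255237409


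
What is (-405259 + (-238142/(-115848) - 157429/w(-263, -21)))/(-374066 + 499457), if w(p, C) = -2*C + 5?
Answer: -1112401769911/341367969348 ≈ -3.2587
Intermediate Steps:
w(p, C) = 5 - 2*C
(-405259 + (-238142/(-115848) - 157429/w(-263, -21)))/(-374066 + 499457) = (-405259 + (-238142/(-115848) - 157429/(5 - 2*(-21))))/(-374066 + 499457) = (-405259 + (-238142*(-1/115848) - 157429/(5 + 42)))/125391 = (-405259 + (119071/57924 - 157429/47))*(1/125391) = (-405259 - 9113321059/2722428)*(1/125391) = -1112401769911/2722428*1/125391 = -1112401769911/341367969348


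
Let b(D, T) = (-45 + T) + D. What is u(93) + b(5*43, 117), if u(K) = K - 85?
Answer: 295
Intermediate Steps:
b(D, T) = -45 + D + T
u(K) = -85 + K
u(93) + b(5*43, 117) = (-85 + 93) + (-45 + 5*43 + 117) = 8 + (-45 + 215 + 117) = 8 + 287 = 295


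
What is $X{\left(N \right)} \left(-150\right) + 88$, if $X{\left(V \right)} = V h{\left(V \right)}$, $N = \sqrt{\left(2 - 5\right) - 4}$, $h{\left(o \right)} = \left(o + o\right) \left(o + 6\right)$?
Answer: $12688 + 2100 i \sqrt{7} \approx 12688.0 + 5556.1 i$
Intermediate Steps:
$h{\left(o \right)} = 2 o \left(6 + o\right)$
$N = i \sqrt{7}$ ($N = \sqrt{-3 - 4} = \sqrt{-7} = i \sqrt{7} \approx 2.6458 i$)
$X{\left(V \right)} = 2 V^{2} \left(6 + V\right)$ ($X{\left(V \right)} = V 2 V \left(6 + V\right) = 2 V^{2} \left(6 + V\right)$)
$X{\left(N \right)} \left(-150\right) + 88 = 2 \left(i \sqrt{7}\right)^{2} \left(6 + i \sqrt{7}\right) \left(-150\right) + 88 = 2 \left(-7\right) \left(6 + i \sqrt{7}\right) \left(-150\right) + 88 = \left(-84 - 14 i \sqrt{7}\right) \left(-150\right) + 88 = \left(12600 + 2100 i \sqrt{7}\right) + 88 = 12688 + 2100 i \sqrt{7}$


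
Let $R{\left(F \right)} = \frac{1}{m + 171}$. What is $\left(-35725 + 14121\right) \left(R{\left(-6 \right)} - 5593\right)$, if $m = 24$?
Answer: $\frac{23562056936}{195} \approx 1.2083 \cdot 10^{8}$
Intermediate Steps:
$R{\left(F \right)} = \frac{1}{195}$ ($R{\left(F \right)} = \frac{1}{24 + 171} = \frac{1}{195}$)
$\left(-35725 + 14121\right) \left(R{\left(-6 \right)} - 5593\right) = \left(-35725 + 14121\right) \left(\frac{1}{195} - 5593\right) = \left(-21604\right) \left(- \frac{1090634}{195}\right) = \frac{23562056936}{195}$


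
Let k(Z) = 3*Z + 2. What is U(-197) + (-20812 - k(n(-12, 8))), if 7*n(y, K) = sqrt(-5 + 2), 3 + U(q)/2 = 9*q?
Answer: -24366 - 3*I*sqrt(3)/7 ≈ -24366.0 - 0.74231*I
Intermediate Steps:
U(q) = -6 + 18*q (U(q) = -6 + 2*(9*q) = -6 + 18*q)
n(y, K) = I*sqrt(3)/7 (n(y, K) = sqrt(-5 + 2)/7 = sqrt(-3)/7 = (I*sqrt(3))/7 = I*sqrt(3)/7)
k(Z) = 2 + 3*Z
U(-197) + (-20812 - k(n(-12, 8))) = (-6 + 18*(-197)) + (-20812 - (2 + 3*(I*sqrt(3)/7))) = (-6 - 3546) + (-20812 - (2 + 3*I*sqrt(3)/7)) = -3552 + (-20812 + (-2 - 3*I*sqrt(3)/7)) = -3552 + (-20814 - 3*I*sqrt(3)/7) = -24366 - 3*I*sqrt(3)/7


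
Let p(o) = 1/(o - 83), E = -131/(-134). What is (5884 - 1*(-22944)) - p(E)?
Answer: 316848682/10991 ≈ 28828.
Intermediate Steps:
E = 131/134 (E = -131*(-1/134) = 131/134 ≈ 0.97761)
p(o) = 1/(-83 + o)
(5884 - 1*(-22944)) - p(E) = (5884 - 1*(-22944)) - 1/(-83 + 131/134) = (5884 + 22944) - 1/(-10991/134) = 28828 - 1*(-134/10991) = 28828 + 134/10991 = 316848682/10991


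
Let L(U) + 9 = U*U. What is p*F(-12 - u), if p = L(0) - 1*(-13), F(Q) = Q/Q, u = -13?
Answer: 4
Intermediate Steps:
L(U) = -9 + U**2 (L(U) = -9 + U*U = -9 + U**2)
F(Q) = 1
p = 4 (p = (-9 + 0**2) - 1*(-13) = (-9 + 0) + 13 = -9 + 13 = 4)
p*F(-12 - u) = 4*1 = 4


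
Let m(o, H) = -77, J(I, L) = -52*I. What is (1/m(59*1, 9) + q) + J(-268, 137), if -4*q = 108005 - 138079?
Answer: 3303991/154 ≈ 21455.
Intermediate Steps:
q = 15037/2 (q = -(108005 - 138079)/4 = -¼*(-30074) = 15037/2 ≈ 7518.5)
(1/m(59*1, 9) + q) + J(-268, 137) = (1/(-77) + 15037/2) - 52*(-268) = (-1/77 + 15037/2) + 13936 = 1157847/154 + 13936 = 3303991/154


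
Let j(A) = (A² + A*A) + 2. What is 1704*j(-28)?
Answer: 2675280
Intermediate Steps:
j(A) = 2 + 2*A² (j(A) = (A² + A²) + 2 = 2*A² + 2 = 2 + 2*A²)
1704*j(-28) = 1704*(2 + 2*(-28)²) = 1704*(2 + 2*784) = 1704*(2 + 1568) = 1704*1570 = 2675280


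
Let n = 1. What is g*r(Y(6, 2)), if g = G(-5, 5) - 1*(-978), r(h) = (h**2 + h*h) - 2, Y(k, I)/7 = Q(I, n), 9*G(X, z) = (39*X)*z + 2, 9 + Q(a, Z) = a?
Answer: 12526400/3 ≈ 4.1755e+6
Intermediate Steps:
Q(a, Z) = -9 + a
G(X, z) = 2/9 + 13*X*z/3 (G(X, z) = ((39*X)*z + 2)/9 = (39*X*z + 2)/9 = (2 + 39*X*z)/9 = 2/9 + 13*X*z/3)
Y(k, I) = -63 + 7*I (Y(k, I) = 7*(-9 + I) = -63 + 7*I)
r(h) = -2 + 2*h**2 (r(h) = (h**2 + h**2) - 2 = 2*h**2 - 2 = -2 + 2*h**2)
g = 7829/9 (g = (2/9 + (13/3)*(-5)*5) - 1*(-978) = (2/9 - 325/3) + 978 = -973/9 + 978 = 7829/9 ≈ 869.89)
g*r(Y(6, 2)) = 7829*(-2 + 2*(-63 + 7*2)**2)/9 = 7829*(-2 + 2*(-63 + 14)**2)/9 = 7829*(-2 + 2*(-49)**2)/9 = 7829*(-2 + 2*2401)/9 = 7829*(-2 + 4802)/9 = (7829/9)*4800 = 12526400/3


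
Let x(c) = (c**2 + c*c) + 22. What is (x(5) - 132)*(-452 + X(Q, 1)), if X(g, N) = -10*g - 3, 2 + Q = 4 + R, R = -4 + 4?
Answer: 28500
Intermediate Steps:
R = 0
x(c) = 22 + 2*c**2 (x(c) = (c**2 + c**2) + 22 = 2*c**2 + 22 = 22 + 2*c**2)
Q = 2 (Q = -2 + (4 + 0) = -2 + 4 = 2)
X(g, N) = -3 - 10*g
(x(5) - 132)*(-452 + X(Q, 1)) = ((22 + 2*5**2) - 132)*(-452 + (-3 - 10*2)) = ((22 + 2*25) - 132)*(-452 + (-3 - 20)) = ((22 + 50) - 132)*(-452 - 23) = (72 - 132)*(-475) = -60*(-475) = 28500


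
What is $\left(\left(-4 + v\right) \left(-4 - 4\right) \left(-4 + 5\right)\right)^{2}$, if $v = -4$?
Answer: $4096$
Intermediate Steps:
$\left(\left(-4 + v\right) \left(-4 - 4\right) \left(-4 + 5\right)\right)^{2} = \left(\left(-4 - 4\right) \left(-4 - 4\right) \left(-4 + 5\right)\right)^{2} = \left(- 8 \left(\left(-8\right) 1\right)\right)^{2} = \left(\left(-8\right) \left(-8\right)\right)^{2} = 64^{2} = 4096$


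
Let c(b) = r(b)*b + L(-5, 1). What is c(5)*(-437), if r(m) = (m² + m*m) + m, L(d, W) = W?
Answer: -120612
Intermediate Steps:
r(m) = m + 2*m² (r(m) = (m² + m²) + m = 2*m² + m = m + 2*m²)
c(b) = 1 + b²*(1 + 2*b) (c(b) = (b*(1 + 2*b))*b + 1 = b²*(1 + 2*b) + 1 = 1 + b²*(1 + 2*b))
c(5)*(-437) = (1 + 5²*(1 + 2*5))*(-437) = (1 + 25*(1 + 10))*(-437) = (1 + 25*11)*(-437) = (1 + 275)*(-437) = 276*(-437) = -120612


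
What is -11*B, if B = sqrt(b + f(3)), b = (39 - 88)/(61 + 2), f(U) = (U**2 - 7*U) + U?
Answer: -22*I*sqrt(22)/3 ≈ -34.396*I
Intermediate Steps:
f(U) = U**2 - 6*U
b = -7/9 (b = -49/63 = -49*1/63 = -7/9 ≈ -0.77778)
B = 2*I*sqrt(22)/3 (B = sqrt(-7/9 + 3*(-6 + 3)) = sqrt(-7/9 + 3*(-3)) = sqrt(-7/9 - 9) = sqrt(-88/9) = 2*I*sqrt(22)/3 ≈ 3.1269*I)
-11*B = -22*I*sqrt(22)/3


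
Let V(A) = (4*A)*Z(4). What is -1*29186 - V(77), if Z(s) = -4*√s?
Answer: -26722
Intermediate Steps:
V(A) = -32*A (V(A) = (4*A)*(-4*√4) = (4*A)*(-4*2) = (4*A)*(-8) = -32*A)
-1*29186 - V(77) = -1*29186 - (-32)*77 = -29186 - 1*(-2464) = -29186 + 2464 = -26722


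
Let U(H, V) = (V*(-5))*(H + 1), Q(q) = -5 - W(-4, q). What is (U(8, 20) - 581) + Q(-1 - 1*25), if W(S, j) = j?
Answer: -1460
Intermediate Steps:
Q(q) = -5 - q
U(H, V) = -5*V*(1 + H) (U(H, V) = (-5*V)*(1 + H) = -5*V*(1 + H))
(U(8, 20) - 581) + Q(-1 - 1*25) = (-5*20*(1 + 8) - 581) + (-5 - (-1 - 1*25)) = (-5*20*9 - 581) + (-5 - (-1 - 25)) = (-900 - 581) + (-5 - 1*(-26)) = -1481 + (-5 + 26) = -1481 + 21 = -1460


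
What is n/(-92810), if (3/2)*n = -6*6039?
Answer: 12078/46405 ≈ 0.26027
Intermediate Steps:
n = -24156 (n = 2*(-6*6039)/3 = (⅔)*(-36234) = -24156)
n/(-92810) = -24156/(-92810) = -24156*(-1/92810) = 12078/46405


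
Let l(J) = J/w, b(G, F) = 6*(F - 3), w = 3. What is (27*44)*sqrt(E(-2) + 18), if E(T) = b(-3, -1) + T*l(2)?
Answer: 396*I*sqrt(66) ≈ 3217.1*I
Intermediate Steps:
b(G, F) = -18 + 6*F (b(G, F) = 6*(-3 + F) = -18 + 6*F)
l(J) = J/3
E(T) = -24 + 2*T/3 (E(T) = (-18 + 6*(-1)) + T*((1/3)*2) = (-18 - 6) + T*(2/3) = -24 + 2*T/3)
(27*44)*sqrt(E(-2) + 18) = (27*44)*sqrt((-24 + (2/3)*(-2)) + 18) = 1188*sqrt((-24 - 4/3) + 18) = 1188*sqrt(-76/3 + 18) = 1188*sqrt(-22/3) = 1188*(I*sqrt(66)/3) = 396*I*sqrt(66)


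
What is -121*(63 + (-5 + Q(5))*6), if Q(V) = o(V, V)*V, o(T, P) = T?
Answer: -22143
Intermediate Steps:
Q(V) = V² (Q(V) = V*V = V²)
-121*(63 + (-5 + Q(5))*6) = -121*(63 + (-5 + 5²)*6) = -121*(63 + (-5 + 25)*6) = -121*(63 + 20*6) = -121*(63 + 120) = -121*183 = -22143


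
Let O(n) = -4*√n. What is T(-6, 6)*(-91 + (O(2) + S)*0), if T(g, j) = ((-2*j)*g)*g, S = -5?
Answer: 39312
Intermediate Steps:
T(g, j) = -2*j*g² (T(g, j) = (-2*g*j)*g = -2*j*g²)
T(-6, 6)*(-91 + (O(2) + S)*0) = (-2*6*(-6)²)*(-91 + (-4*√2 - 5)*0) = (-2*6*36)*(-91 + (-5 - 4*√2)*0) = -432*(-91 + 0) = -432*(-91) = 39312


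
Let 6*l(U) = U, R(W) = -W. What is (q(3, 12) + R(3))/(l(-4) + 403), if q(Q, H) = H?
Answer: 27/1207 ≈ 0.022370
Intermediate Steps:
l(U) = U/6
(q(3, 12) + R(3))/(l(-4) + 403) = (12 - 1*3)/((1/6)*(-4) + 403) = (12 - 3)/(-2/3 + 403) = 9/(1207/3) = 9*(3/1207) = 27/1207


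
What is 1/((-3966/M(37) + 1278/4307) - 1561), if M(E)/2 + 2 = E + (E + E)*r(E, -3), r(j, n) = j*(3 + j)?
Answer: -471853385/736431663476 ≈ -0.00064073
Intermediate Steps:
M(E) = -4 + 2*E + 4*E²*(3 + E) (M(E) = -4 + 2*(E + (E + E)*(E*(3 + E))) = -4 + 2*(E + (2*E)*(E*(3 + E))) = -4 + 2*(E + 2*E²*(3 + E)) = -4 + (2*E + 4*E²*(3 + E)) = -4 + 2*E + 4*E²*(3 + E))
1/((-3966/M(37) + 1278/4307) - 1561) = 1/((-3966/(-4 + 2*37 + 4*37²*(3 + 37)) + 1278/4307) - 1561) = 1/((-3966/(-4 + 74 + 4*1369*40) + 1278*(1/4307)) - 1561) = 1/((-3966/(-4 + 74 + 219040) + 1278/4307) - 1561) = 1/((-3966/219110 + 1278/4307) - 1561) = 1/((-3966*1/219110 + 1278/4307) - 1561) = 1/((-1983/109555 + 1278/4307) - 1561) = 1/(131470509/471853385 - 1561) = 1/(-736431663476/471853385) = -471853385/736431663476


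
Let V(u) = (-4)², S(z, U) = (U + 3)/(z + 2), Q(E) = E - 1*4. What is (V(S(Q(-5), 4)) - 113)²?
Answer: 9409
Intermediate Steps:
Q(E) = -4 + E (Q(E) = E - 4 = -4 + E)
S(z, U) = (3 + U)/(2 + z)
V(u) = 16
(V(S(Q(-5), 4)) - 113)² = (16 - 113)² = (-97)² = 9409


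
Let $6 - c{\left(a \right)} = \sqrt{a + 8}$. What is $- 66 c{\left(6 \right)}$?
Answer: $-396 + 66 \sqrt{14} \approx -149.05$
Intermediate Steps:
$c{\left(a \right)} = 6 - \sqrt{8 + a}$ ($c{\left(a \right)} = 6 - \sqrt{a + 8} = 6 - \sqrt{8 + a}$)
$- 66 c{\left(6 \right)} = - 66 \left(6 - \sqrt{8 + 6}\right) = - 66 \left(6 - \sqrt{14}\right) = -396 + 66 \sqrt{14}$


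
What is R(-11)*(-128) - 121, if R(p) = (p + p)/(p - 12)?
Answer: -5599/23 ≈ -243.43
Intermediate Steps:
R(p) = 2*p/(-12 + p) (R(p) = (2*p)/(-12 + p) = 2*p/(-12 + p))
R(-11)*(-128) - 121 = (2*(-11)/(-12 - 11))*(-128) - 121 = (2*(-11)/(-23))*(-128) - 121 = (2*(-11)*(-1/23))*(-128) - 121 = (22/23)*(-128) - 121 = -2816/23 - 121 = -5599/23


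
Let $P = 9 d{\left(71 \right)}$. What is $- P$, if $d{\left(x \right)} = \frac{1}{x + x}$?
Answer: $- \frac{9}{142} \approx -0.06338$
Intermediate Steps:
$d{\left(x \right)} = \frac{1}{2 x}$
$P = \frac{9}{142}$ ($P = 9 \frac{1}{2 \cdot 71} = 9 \cdot \frac{1}{2} \cdot \frac{1}{71} = 9 \cdot \frac{1}{142} = \frac{9}{142} \approx 0.06338$)
$- P = \left(-1\right) \frac{9}{142} = - \frac{9}{142}$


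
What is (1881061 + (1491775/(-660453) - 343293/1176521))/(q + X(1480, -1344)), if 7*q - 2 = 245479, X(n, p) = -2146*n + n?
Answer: -10231561783668479023/17076719933986153347 ≈ -0.59915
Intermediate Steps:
X(n, p) = -2145*n
q = 245481/7 (q = 2/7 + (⅐)*245479 = 2/7 + 245479/7 = 245481/7 ≈ 35069.)
(1881061 + (1491775/(-660453) - 343293/1176521))/(q + X(1480, -1344)) = (1881061 + (1491775/(-660453) - 343293/1176521))/(245481/7 - 2145*1480) = (1881061 + (1491775*(-1/660453) - 343293*1/1176521))/(245481/7 - 3174600) = (1881061 + (-1491775/660453 - 343293/1176521))/(-21976719/7) = (1881061 - 1981833506504/777036824013)*(-7/21976719) = (1461651683381211289/777036824013)*(-7/21976719) = -10231561783668479023/17076719933986153347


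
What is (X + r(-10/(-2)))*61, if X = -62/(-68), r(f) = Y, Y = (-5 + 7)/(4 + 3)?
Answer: 17385/238 ≈ 73.046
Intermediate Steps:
Y = 2/7 ≈ 0.28571
r(f) = 2/7
X = 31/34 (X = -62*(-1/68) = 31/34 ≈ 0.91177)
(X + r(-10/(-2)))*61 = (31/34 + 2/7)*61 = (285/238)*61 = 17385/238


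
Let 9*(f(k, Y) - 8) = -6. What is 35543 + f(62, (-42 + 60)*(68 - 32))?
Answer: 106651/3 ≈ 35550.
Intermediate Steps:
f(k, Y) = 22/3 (f(k, Y) = 8 + (⅑)*(-6) = 8 - ⅔ = 22/3)
35543 + f(62, (-42 + 60)*(68 - 32)) = 35543 + 22/3 = 106651/3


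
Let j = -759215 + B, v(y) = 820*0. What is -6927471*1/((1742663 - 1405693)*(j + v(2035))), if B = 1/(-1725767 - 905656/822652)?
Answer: 491748807982901877/18160366852511028581072 ≈ 2.7078e-5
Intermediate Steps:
v(y) = 0
B = -205663/354926644935 (B = 1/(-1725767 - 905656*1/822652) = 1/(-1725767 - 226414/205663) = 1/(-354926644935/205663) = -205663/354926644935 ≈ -5.7945e-7)
j = -269465632734531688/354926644935 (j = -759215 - 205663/354926644935 = -269465632734531688/354926644935 ≈ -7.5922e+5)
-6927471*1/((1742663 - 1405693)*(j + v(2035))) = -6927471*1/((1742663 - 1405693)*(-269465632734531688/354926644935 + 0)) = -6927471/(336970*(-269465632734531688/354926644935)) = -6927471/(-18160366852511028581072/70985328987) = -6927471*(-70985328987/18160366852511028581072) = 491748807982901877/18160366852511028581072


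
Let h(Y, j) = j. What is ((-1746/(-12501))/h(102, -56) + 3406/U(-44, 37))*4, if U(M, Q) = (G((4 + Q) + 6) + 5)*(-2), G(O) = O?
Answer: -1273810/9723 ≈ -131.01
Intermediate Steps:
U(M, Q) = -30 - 2*Q (U(M, Q) = (((4 + Q) + 6) + 5)*(-2) = ((10 + Q) + 5)*(-2) = (15 + Q)*(-2) = -30 - 2*Q)
((-1746/(-12501))/h(102, -56) + 3406/U(-44, 37))*4 = (-1746/(-12501)/(-56) + 3406/(-30 - 2*37))*4 = (-1746*(-1/12501)*(-1/56) + 3406/(-30 - 74))*4 = ((194/1389)*(-1/56) + 3406/(-104))*4 = (-97/38892 + 3406*(-1/104))*4 = (-97/38892 - 131/4)*4 = -636905/19446*4 = -1273810/9723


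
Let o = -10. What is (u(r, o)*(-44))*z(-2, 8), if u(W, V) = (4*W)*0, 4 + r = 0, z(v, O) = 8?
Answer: 0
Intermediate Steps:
r = -4 (r = -4 + 0 = -4)
u(W, V) = 0
(u(r, o)*(-44))*z(-2, 8) = (0*(-44))*8 = 0*8 = 0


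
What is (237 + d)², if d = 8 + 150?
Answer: 156025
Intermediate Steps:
d = 158
(237 + d)² = (237 + 158)² = 395² = 156025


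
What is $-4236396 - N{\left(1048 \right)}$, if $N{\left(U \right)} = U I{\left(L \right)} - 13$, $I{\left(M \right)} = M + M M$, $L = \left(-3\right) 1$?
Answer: $-4242671$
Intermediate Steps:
$L = -3$
$I{\left(M \right)} = M + M^{2}$
$N{\left(U \right)} = -13 + 6 U$ ($N{\left(U \right)} = U \left(- 3 \left(1 - 3\right)\right) - 13 = U \left(\left(-3\right) \left(-2\right)\right) - 13 = U 6 - 13 = 6 U - 13 = -13 + 6 U$)
$-4236396 - N{\left(1048 \right)} = -4236396 - \left(-13 + 6 \cdot 1048\right) = -4236396 - \left(-13 + 6288\right) = -4236396 - 6275 = -4242671$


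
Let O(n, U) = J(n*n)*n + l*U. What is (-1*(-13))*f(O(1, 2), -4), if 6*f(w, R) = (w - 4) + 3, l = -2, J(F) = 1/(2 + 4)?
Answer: -377/36 ≈ -10.472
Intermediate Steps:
J(F) = 1/6
O(n, U) = -2*U + n/6 (O(n, U) = n/6 - 2*U = -2*U + n/6)
f(w, R) = -1/6 + w/6 (f(w, R) = ((w - 4) + 3)/6 = ((-4 + w) + 3)/6 = (-1 + w)/6 = -1/6 + w/6)
(-1*(-13))*f(O(1, 2), -4) = (-1*(-13))*(-1/6 + (-2*2 + (1/6)*1)/6) = 13*(-1/6 + (-4 + 1/6)/6) = 13*(-1/6 + (1/6)*(-23/6)) = 13*(-1/6 - 23/36) = 13*(-29/36) = -377/36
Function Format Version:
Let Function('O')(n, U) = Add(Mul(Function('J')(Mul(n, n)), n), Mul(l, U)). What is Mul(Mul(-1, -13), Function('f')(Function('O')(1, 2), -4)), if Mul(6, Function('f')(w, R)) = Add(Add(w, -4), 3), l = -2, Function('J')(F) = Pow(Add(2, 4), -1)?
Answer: Rational(-377, 36) ≈ -10.472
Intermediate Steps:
Function('J')(F) = Rational(1, 6) (Function('J')(F) = Pow(6, -1) = Rational(1, 6))
Function('O')(n, U) = Add(Mul(-2, U), Mul(Rational(1, 6), n)) (Function('O')(n, U) = Add(Mul(Rational(1, 6), n), Mul(-2, U)) = Add(Mul(-2, U), Mul(Rational(1, 6), n)))
Function('f')(w, R) = Add(Rational(-1, 6), Mul(Rational(1, 6), w)) (Function('f')(w, R) = Mul(Rational(1, 6), Add(Add(w, -4), 3)) = Mul(Rational(1, 6), Add(Add(-4, w), 3)) = Mul(Rational(1, 6), Add(-1, w)) = Add(Rational(-1, 6), Mul(Rational(1, 6), w)))
Mul(Mul(-1, -13), Function('f')(Function('O')(1, 2), -4)) = Mul(Mul(-1, -13), Add(Rational(-1, 6), Mul(Rational(1, 6), Add(Mul(-2, 2), Mul(Rational(1, 6), 1))))) = Mul(13, Add(Rational(-1, 6), Mul(Rational(1, 6), Add(-4, Rational(1, 6))))) = Mul(13, Add(Rational(-1, 6), Mul(Rational(1, 6), Rational(-23, 6)))) = Mul(13, Add(Rational(-1, 6), Rational(-23, 36))) = Mul(13, Rational(-29, 36)) = Rational(-377, 36)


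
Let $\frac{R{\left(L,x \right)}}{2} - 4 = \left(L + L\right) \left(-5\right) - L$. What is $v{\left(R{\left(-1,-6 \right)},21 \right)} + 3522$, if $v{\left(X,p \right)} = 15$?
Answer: $3537$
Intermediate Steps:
$R{\left(L,x \right)} = 8 - 22 L$ ($R{\left(L,x \right)} = 8 + 2 \left(\left(L + L\right) \left(-5\right) - L\right) = 8 + 2 \left(2 L \left(-5\right) - L\right) = 8 + 2 \left(- 10 L - L\right) = 8 + 2 \left(- 11 L\right) = 8 - 22 L$)
$v{\left(R{\left(-1,-6 \right)},21 \right)} + 3522 = 15 + 3522 = 3537$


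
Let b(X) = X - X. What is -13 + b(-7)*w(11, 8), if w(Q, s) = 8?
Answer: -13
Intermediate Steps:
b(X) = 0
-13 + b(-7)*w(11, 8) = -13 + 0*8 = -13 + 0 = -13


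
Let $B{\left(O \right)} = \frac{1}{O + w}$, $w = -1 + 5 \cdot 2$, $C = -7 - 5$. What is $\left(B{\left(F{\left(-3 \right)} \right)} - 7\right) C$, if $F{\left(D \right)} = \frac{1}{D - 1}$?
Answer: $\frac{2892}{35} \approx 82.629$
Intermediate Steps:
$F{\left(D \right)} = \frac{1}{-1 + D}$
$C = -12$ ($C = -7 - 5 = -12$)
$w = 9$ ($w = -1 + 10 = 9$)
$B{\left(O \right)} = \frac{1}{9 + O}$ ($B{\left(O \right)} = \frac{1}{O + 9} = \frac{1}{9 + O}$)
$\left(B{\left(F{\left(-3 \right)} \right)} - 7\right) C = \left(\frac{1}{9 + \frac{1}{-1 - 3}} - 7\right) \left(-12\right) = \left(\frac{1}{9 + \frac{1}{-4}} - 7\right) \left(-12\right) = \left(\frac{1}{9 - \frac{1}{4}} - 7\right) \left(-12\right) = \left(\frac{1}{\frac{35}{4}} - 7\right) \left(-12\right) = \left(\frac{4}{35} - 7\right) \left(-12\right) = \left(- \frac{241}{35}\right) \left(-12\right) = \frac{2892}{35}$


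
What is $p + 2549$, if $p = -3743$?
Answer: $-1194$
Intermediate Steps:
$p + 2549 = -3743 + 2549 = -1194$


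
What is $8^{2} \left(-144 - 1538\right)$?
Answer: $-107648$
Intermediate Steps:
$8^{2} \left(-144 - 1538\right) = 64 \left(-1682\right) = -107648$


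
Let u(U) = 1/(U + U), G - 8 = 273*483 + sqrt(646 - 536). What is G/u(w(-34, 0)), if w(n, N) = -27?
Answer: -7120818 - 54*sqrt(110) ≈ -7.1214e+6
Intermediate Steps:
G = 131867 + sqrt(110) (G = 8 + (273*483 + sqrt(646 - 536)) = 8 + (131859 + sqrt(110)) = 131867 + sqrt(110) ≈ 1.3188e+5)
u(U) = 1/(2*U)
G/u(w(-34, 0)) = (131867 + sqrt(110))/(((1/2)/(-27))) = (131867 + sqrt(110))/(((1/2)*(-1/27))) = (131867 + sqrt(110))/(-1/54) = (131867 + sqrt(110))*(-54) = -7120818 - 54*sqrt(110)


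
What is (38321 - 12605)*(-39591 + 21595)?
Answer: -462785136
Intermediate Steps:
(38321 - 12605)*(-39591 + 21595) = 25716*(-17996) = -462785136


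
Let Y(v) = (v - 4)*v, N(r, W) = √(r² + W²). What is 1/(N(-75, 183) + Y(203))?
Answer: 40397/1631878495 - 3*√4346/1631878495 ≈ 2.4634e-5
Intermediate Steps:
N(r, W) = √(W² + r²)
Y(v) = v*(-4 + v) (Y(v) = (-4 + v)*v = v*(-4 + v))
1/(N(-75, 183) + Y(203)) = 1/(√(183² + (-75)²) + 203*(-4 + 203)) = 1/(√(33489 + 5625) + 203*199) = 1/(√39114 + 40397) = 1/(3*√4346 + 40397) = 1/(40397 + 3*√4346)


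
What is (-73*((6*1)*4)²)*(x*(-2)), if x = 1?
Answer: 84096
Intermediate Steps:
(-73*((6*1)*4)²)*(x*(-2)) = (-73*((6*1)*4)²)*(1*(-2)) = -73*(6*4)²*(-2) = -73*24²*(-2) = -73*576*(-2) = -42048*(-2) = 84096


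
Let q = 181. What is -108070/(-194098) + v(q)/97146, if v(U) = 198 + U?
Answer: 49402483/88111422 ≈ 0.56068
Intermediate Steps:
-108070/(-194098) + v(q)/97146 = -108070/(-194098) + (198 + 181)/97146 = -108070*(-1/194098) + 379*(1/97146) = 505/907 + 379/97146 = 49402483/88111422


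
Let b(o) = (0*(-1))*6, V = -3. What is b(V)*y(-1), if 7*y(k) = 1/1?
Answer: 0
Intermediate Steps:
b(o) = 0 (b(o) = 0*6 = 0)
y(k) = 1/7 (y(k) = (1/7)/1 = (1/7)*1 = 1/7)
b(V)*y(-1) = 0*(1/7) = 0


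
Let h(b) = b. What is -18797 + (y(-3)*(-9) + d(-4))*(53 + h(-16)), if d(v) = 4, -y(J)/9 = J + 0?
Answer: -27640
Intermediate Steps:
y(J) = -9*J (y(J) = -9*(J + 0) = -9*J)
-18797 + (y(-3)*(-9) + d(-4))*(53 + h(-16)) = -18797 + (-9*(-3)*(-9) + 4)*(53 - 16) = -18797 + (27*(-9) + 4)*37 = -18797 + (-243 + 4)*37 = -18797 - 239*37 = -18797 - 8843 = -27640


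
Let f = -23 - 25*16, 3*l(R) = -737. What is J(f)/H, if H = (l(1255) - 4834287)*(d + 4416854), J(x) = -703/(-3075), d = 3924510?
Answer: -703/124004284983363800 ≈ -5.6692e-15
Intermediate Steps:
l(R) = -737/3 (l(R) = (⅓)*(-737) = -737/3)
f = -423 (f = -23 - 400 = -423)
J(x) = 703/3075 (J(x) = -703*(-1/3075) = 703/3075)
H = -120979790227672/3 (H = (-737/3 - 4834287)*(3924510 + 4416854) = -14503598/3*8341364 = -120979790227672/3 ≈ -4.0327e+13)
J(f)/H = 703/(3075*(-120979790227672/3)) = (703/3075)*(-3/120979790227672) = -703/124004284983363800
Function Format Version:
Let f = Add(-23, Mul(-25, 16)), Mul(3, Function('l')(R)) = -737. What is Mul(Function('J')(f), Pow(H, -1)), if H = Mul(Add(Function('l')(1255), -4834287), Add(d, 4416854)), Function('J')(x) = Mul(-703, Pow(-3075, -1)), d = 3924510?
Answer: Rational(-703, 124004284983363800) ≈ -5.6692e-15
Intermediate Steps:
Function('l')(R) = Rational(-737, 3) (Function('l')(R) = Mul(Rational(1, 3), -737) = Rational(-737, 3))
f = -423 (f = Add(-23, -400) = -423)
Function('J')(x) = Rational(703, 3075) (Function('J')(x) = Mul(-703, Rational(-1, 3075)) = Rational(703, 3075))
H = Rational(-120979790227672, 3) (H = Mul(Add(Rational(-737, 3), -4834287), Add(3924510, 4416854)) = Mul(Rational(-14503598, 3), 8341364) = Rational(-120979790227672, 3) ≈ -4.0327e+13)
Mul(Function('J')(f), Pow(H, -1)) = Mul(Rational(703, 3075), Pow(Rational(-120979790227672, 3), -1)) = Mul(Rational(703, 3075), Rational(-3, 120979790227672)) = Rational(-703, 124004284983363800)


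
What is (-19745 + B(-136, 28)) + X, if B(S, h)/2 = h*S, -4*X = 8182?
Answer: -58813/2 ≈ -29407.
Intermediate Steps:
X = -4091/2 (X = -¼*8182 = -4091/2 ≈ -2045.5)
B(S, h) = 2*S*h (B(S, h) = 2*(h*S) = 2*(S*h) = 2*S*h)
(-19745 + B(-136, 28)) + X = (-19745 + 2*(-136)*28) - 4091/2 = (-19745 - 7616) - 4091/2 = -27361 - 4091/2 = -58813/2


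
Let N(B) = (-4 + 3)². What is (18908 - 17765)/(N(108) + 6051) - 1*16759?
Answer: -101424325/6052 ≈ -16759.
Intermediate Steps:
N(B) = 1 (N(B) = (-1)² = 1)
(18908 - 17765)/(N(108) + 6051) - 1*16759 = (18908 - 17765)/(1 + 6051) - 1*16759 = 1143/6052 - 16759 = -101424325/6052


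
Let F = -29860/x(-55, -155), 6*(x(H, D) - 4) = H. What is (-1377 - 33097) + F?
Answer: -889534/31 ≈ -28695.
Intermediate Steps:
x(H, D) = 4 + H/6
F = 179160/31 (F = -29860/(4 + (⅙)*(-55)) = -29860/(4 - 55/6) = -29860/(-31/6) = -29860*(-6/31) = 179160/31 ≈ 5779.4)
(-1377 - 33097) + F = (-1377 - 33097) + 179160/31 = -34474 + 179160/31 = -889534/31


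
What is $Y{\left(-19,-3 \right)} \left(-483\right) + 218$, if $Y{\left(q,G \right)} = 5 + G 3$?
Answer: $2150$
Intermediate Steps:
$Y{\left(q,G \right)} = 5 + 3 G$
$Y{\left(-19,-3 \right)} \left(-483\right) + 218 = \left(5 + 3 \left(-3\right)\right) \left(-483\right) + 218 = \left(5 - 9\right) \left(-483\right) + 218 = \left(-4\right) \left(-483\right) + 218 = 1932 + 218 = 2150$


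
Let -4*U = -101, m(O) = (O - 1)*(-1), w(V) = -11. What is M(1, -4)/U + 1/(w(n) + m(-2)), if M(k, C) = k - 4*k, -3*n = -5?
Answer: -197/808 ≈ -0.24381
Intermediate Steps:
n = 5/3 (n = -1/3*(-5) = 5/3 ≈ 1.6667)
m(O) = 1 - O (m(O) = (-1 + O)*(-1) = 1 - O)
U = 101/4 (U = -1/4*(-101) = 101/4 ≈ 25.250)
M(k, C) = -3*k
M(1, -4)/U + 1/(w(n) + m(-2)) = (-3*1)/(101/4) + 1/(-11 + (1 - 1*(-2))) = -3*4/101 + 1/(-11 + (1 + 2)) = -12/101 + 1/(-11 + 3) = -12/101 + 1/(-8) = -12/101 - 1/8 = -197/808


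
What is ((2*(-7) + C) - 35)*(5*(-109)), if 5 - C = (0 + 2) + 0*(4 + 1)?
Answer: 25070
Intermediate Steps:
C = 3 (C = 5 - ((0 + 2) + 0*(4 + 1)) = 5 - (2 + 0*5) = 5 - (2 + 0) = 5 - 1*2 = 5 - 2 = 3)
((2*(-7) + C) - 35)*(5*(-109)) = ((2*(-7) + 3) - 35)*(5*(-109)) = ((-14 + 3) - 35)*(-545) = (-11 - 35)*(-545) = -46*(-545) = 25070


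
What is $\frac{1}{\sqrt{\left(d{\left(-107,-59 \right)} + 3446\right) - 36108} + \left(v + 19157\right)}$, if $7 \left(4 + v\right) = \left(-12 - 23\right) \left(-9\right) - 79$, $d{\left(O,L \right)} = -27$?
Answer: $\frac{940149}{18039972010} - \frac{49 i \sqrt{32689}}{18039972010} \approx 5.2115 \cdot 10^{-5} - 4.9109 \cdot 10^{-7} i$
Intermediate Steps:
$v = \frac{208}{7}$ ($v = -4 + \frac{\left(-12 - 23\right) \left(-9\right) - 79}{7} = -4 + \frac{\left(-35\right) \left(-9\right) - 79}{7} = -4 + \frac{315 - 79}{7} = -4 + \frac{1}{7} \cdot 236 = -4 + \frac{236}{7} = \frac{208}{7} \approx 29.714$)
$\frac{1}{\sqrt{\left(d{\left(-107,-59 \right)} + 3446\right) - 36108} + \left(v + 19157\right)} = \frac{1}{\sqrt{\left(-27 + 3446\right) - 36108} + \left(\frac{208}{7} + 19157\right)} = \frac{1}{\sqrt{3419 - 36108} + \frac{134307}{7}} = \frac{1}{\sqrt{-32689} + \frac{134307}{7}} = \frac{1}{i \sqrt{32689} + \frac{134307}{7}} = \frac{1}{\frac{134307}{7} + i \sqrt{32689}}$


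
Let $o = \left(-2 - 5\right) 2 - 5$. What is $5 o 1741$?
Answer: $-165395$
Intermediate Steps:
$o = -19$ ($o = \left(-7\right) 2 - 5 = -14 - 5 = -19$)
$5 o 1741 = 5 \left(-19\right) 1741 = \left(-95\right) 1741 = -165395$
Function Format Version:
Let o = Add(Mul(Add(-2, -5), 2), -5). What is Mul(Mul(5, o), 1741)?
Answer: -165395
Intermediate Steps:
o = -19 (o = Add(Mul(-7, 2), -5) = Add(-14, -5) = -19)
Mul(Mul(5, o), 1741) = Mul(Mul(5, -19), 1741) = Mul(-95, 1741) = -165395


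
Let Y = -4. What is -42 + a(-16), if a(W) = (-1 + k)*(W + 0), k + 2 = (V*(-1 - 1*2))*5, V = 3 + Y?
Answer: -234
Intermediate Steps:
V = -1 (V = 3 - 4 = -1)
k = 13 (k = -2 - (-1 - 1*2)*5 = -2 - (-1 - 2)*5 = -2 - 1*(-3)*5 = -2 + 3*5 = -2 + 15 = 13)
a(W) = 12*W (a(W) = (-1 + 13)*(W + 0) = 12*W)
-42 + a(-16) = -42 + 12*(-16) = -42 - 192 = -234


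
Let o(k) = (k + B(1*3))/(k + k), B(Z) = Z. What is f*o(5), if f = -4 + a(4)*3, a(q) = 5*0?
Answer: -16/5 ≈ -3.2000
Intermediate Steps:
a(q) = 0
o(k) = (3 + k)/(2*k) (o(k) = (k + 1*3)/(k + k) = (k + 3)/((2*k)) = (3 + k)*(1/(2*k)) = (3 + k)/(2*k))
f = -4 (f = -4 + 0*3 = -4 + 0 = -4)
f*o(5) = -2*(3 + 5)/5 = -2*8/5 = -4*4/5 = -16/5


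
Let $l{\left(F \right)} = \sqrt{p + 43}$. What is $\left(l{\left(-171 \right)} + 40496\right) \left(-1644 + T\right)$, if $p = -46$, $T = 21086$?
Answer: $787323232 + 19442 i \sqrt{3} \approx 7.8732 \cdot 10^{8} + 33675.0 i$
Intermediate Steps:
$l{\left(F \right)} = i \sqrt{3}$ ($l{\left(F \right)} = \sqrt{-46 + 43} = \sqrt{-3} = i \sqrt{3}$)
$\left(l{\left(-171 \right)} + 40496\right) \left(-1644 + T\right) = \left(i \sqrt{3} + 40496\right) \left(-1644 + 21086\right) = \left(40496 + i \sqrt{3}\right) 19442 = 787323232 + 19442 i \sqrt{3}$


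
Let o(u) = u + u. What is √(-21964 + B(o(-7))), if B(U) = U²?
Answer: 2*I*√5442 ≈ 147.54*I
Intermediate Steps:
o(u) = 2*u
√(-21964 + B(o(-7))) = √(-21964 + (2*(-7))²) = √(-21964 + (-14)²) = √(-21964 + 196) = √(-21768) = 2*I*√5442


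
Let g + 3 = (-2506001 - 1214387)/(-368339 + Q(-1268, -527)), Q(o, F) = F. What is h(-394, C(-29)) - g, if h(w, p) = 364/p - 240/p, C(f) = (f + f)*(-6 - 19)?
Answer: -936064029/133713925 ≈ -7.0005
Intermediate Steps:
C(f) = -50*f (C(f) = (2*f)*(-25) = -50*f)
g = 1306895/184433 (g = -3 + (-2506001 - 1214387)/(-368339 - 527) = -3 - 3720388/(-368866) = -3 - 3720388*(-1/368866) = -3 + 1860194/184433 = 1306895/184433 ≈ 7.0860)
h(w, p) = 124/p
h(-394, C(-29)) - g = 124/((-50*(-29))) - 1*1306895/184433 = 124/1450 - 1306895/184433 = 124*(1/1450) - 1306895/184433 = 62/725 - 1306895/184433 = -936064029/133713925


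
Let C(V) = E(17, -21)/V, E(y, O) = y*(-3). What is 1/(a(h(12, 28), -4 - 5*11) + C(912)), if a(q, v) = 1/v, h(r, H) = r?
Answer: -17936/1307 ≈ -13.723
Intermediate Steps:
E(y, O) = -3*y
C(V) = -51/V (C(V) = (-3*17)/V = -51/V)
1/(a(h(12, 28), -4 - 5*11) + C(912)) = 1/(1/(-4 - 5*11) - 51/912) = 1/(1/(-4 - 55) - 51*1/912) = 1/(1/(-59) - 17/304) = 1/(-1/59 - 17/304) = 1/(-1307/17936) = -17936/1307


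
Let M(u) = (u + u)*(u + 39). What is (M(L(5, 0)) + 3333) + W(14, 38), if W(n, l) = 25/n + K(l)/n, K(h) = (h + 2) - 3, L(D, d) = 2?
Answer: 24510/7 ≈ 3501.4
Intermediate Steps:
K(h) = -1 + h (K(h) = (2 + h) - 3 = -1 + h)
W(n, l) = 25/n + (-1 + l)/n
M(u) = 2*u*(39 + u) (M(u) = (2*u)*(39 + u) = 2*u*(39 + u))
(M(L(5, 0)) + 3333) + W(14, 38) = (2*2*(39 + 2) + 3333) + (24 + 38)/14 = (2*2*41 + 3333) + (1/14)*62 = (164 + 3333) + 31/7 = 3497 + 31/7 = 24510/7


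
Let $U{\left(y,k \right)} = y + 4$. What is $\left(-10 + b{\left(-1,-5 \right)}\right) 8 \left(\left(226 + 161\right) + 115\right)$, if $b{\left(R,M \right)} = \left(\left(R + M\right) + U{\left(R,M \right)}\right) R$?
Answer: $-28112$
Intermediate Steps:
$U{\left(y,k \right)} = 4 + y$
$b{\left(R,M \right)} = R \left(4 + M + 2 R\right)$ ($b{\left(R,M \right)} = \left(\left(R + M\right) + \left(4 + R\right)\right) R = \left(\left(M + R\right) + \left(4 + R\right)\right) R = \left(4 + M + 2 R\right) R = R \left(4 + M + 2 R\right)$)
$\left(-10 + b{\left(-1,-5 \right)}\right) 8 \left(\left(226 + 161\right) + 115\right) = \left(-10 - \left(4 - 5 + 2 \left(-1\right)\right)\right) 8 \left(\left(226 + 161\right) + 115\right) = \left(-10 - \left(4 - 5 - 2\right)\right) 8 \left(387 + 115\right) = \left(-10 - -3\right) 8 \cdot 502 = \left(-10 + 3\right) 8 \cdot 502 = \left(-7\right) 8 \cdot 502 = \left(-56\right) 502 = -28112$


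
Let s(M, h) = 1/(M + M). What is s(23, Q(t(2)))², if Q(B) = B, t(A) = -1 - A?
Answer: 1/2116 ≈ 0.00047259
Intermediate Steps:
s(M, h) = 1/(2*M)
s(23, Q(t(2)))² = ((½)/23)² = ((½)*(1/23))² = (1/46)² = 1/2116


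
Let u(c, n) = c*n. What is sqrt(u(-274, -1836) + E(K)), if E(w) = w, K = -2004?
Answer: 2*sqrt(125265) ≈ 707.86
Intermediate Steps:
sqrt(u(-274, -1836) + E(K)) = sqrt(-274*(-1836) - 2004) = sqrt(503064 - 2004) = sqrt(501060) = 2*sqrt(125265)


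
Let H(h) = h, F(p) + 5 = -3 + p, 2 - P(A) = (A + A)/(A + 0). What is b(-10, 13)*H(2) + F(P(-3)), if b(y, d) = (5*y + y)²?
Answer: 7192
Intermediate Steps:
b(y, d) = 36*y² (b(y, d) = (6*y)² = 36*y²)
P(A) = 0 (P(A) = 2 - (A + A)/(A + 0) = 2 - 2*A/A = 2 - 1*2 = 2 - 2 = 0)
F(p) = -8 + p (F(p) = -5 + (-3 + p) = -8 + p)
b(-10, 13)*H(2) + F(P(-3)) = (36*(-10)²)*2 + (-8 + 0) = (36*100)*2 - 8 = 3600*2 - 8 = 7200 - 8 = 7192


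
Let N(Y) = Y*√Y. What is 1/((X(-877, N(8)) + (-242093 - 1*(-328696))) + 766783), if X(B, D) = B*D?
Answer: 426693/363936935474 + 3508*√2/181968467737 ≈ 1.1997e-6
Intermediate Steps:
N(Y) = Y^(3/2)
1/((X(-877, N(8)) + (-242093 - 1*(-328696))) + 766783) = 1/((-14032*√2 + (-242093 - 1*(-328696))) + 766783) = 1/((-14032*√2 + (-242093 + 328696)) + 766783) = 1/((-14032*√2 + 86603) + 766783) = 1/((86603 - 14032*√2) + 766783) = 1/(853386 - 14032*√2)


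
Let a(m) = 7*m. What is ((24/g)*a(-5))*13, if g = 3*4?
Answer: -910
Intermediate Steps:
g = 12
((24/g)*a(-5))*13 = ((24/12)*(7*(-5)))*13 = ((24*(1/12))*(-35))*13 = (2*(-35))*13 = -70*13 = -910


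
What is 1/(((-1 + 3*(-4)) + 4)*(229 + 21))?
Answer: -1/2250 ≈ -0.00044444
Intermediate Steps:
1/(((-1 + 3*(-4)) + 4)*(229 + 21)) = 1/(((-1 - 12) + 4)*250) = (1/250)/(-13 + 4) = (1/250)/(-9) = -⅑*1/250 = -1/2250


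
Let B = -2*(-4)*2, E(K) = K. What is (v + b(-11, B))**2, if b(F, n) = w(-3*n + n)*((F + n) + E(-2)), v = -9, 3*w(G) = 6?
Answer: 9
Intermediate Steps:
w(G) = 2 (w(G) = (1/3)*6 = 2)
B = 16 (B = 8*2 = 16)
b(F, n) = -4 + 2*F + 2*n (b(F, n) = 2*((F + n) - 2) = 2*(-2 + F + n) = -4 + 2*F + 2*n)
(v + b(-11, B))**2 = (-9 + (-4 + 2*(-11) + 2*16))**2 = (-9 + (-4 - 22 + 32))**2 = (-9 + 6)**2 = (-3)**2 = 9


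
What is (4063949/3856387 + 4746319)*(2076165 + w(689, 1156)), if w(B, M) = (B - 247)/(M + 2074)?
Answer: 3610132399763347410576/366356765 ≈ 9.8541e+12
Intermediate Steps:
w(B, M) = (-247 + B)/(2074 + M)
(4063949/3856387 + 4746319)*(2076165 + w(689, 1156)) = (4063949/3856387 + 4746319)*(2076165 + (-247 + 689)/(2074 + 1156)) = (4063949*(1/3856387) + 4746319)*(2076165 + 442/3230) = (4063949/3856387 + 4746319)*(2076165 + (1/3230)*442) = 18303646953402*(2076165 + 13/95)/3856387 = (18303646953402/3856387)*(197235688/95) = 3610132399763347410576/366356765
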